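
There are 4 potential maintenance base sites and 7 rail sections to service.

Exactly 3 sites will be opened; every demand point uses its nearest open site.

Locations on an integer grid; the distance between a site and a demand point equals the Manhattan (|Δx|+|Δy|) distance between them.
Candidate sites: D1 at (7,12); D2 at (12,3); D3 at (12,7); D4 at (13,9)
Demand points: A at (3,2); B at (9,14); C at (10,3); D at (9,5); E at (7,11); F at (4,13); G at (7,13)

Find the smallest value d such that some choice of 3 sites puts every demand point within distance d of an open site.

Open {D1, D2, D3}.
  Farthest demand point is A at distance 10 (to D2); all others are ≤ 10.
With {D1, D2, D4} the worst case is 10.
With {D2, D3, D4} the worst case is 13.
No size-3 selection achieves below 10.

10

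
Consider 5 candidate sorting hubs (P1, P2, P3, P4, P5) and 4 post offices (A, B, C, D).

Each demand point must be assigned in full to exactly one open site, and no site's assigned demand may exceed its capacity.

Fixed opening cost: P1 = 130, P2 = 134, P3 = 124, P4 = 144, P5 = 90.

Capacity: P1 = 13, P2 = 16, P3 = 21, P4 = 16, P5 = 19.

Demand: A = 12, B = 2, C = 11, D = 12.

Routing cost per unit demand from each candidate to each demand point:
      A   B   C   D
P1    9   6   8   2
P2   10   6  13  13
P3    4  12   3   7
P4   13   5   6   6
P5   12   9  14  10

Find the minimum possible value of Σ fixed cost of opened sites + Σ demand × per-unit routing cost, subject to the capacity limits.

Open {P1, P3, P4}; cheapest assignment that respects the capacities:
  P1 (cap 13, load 12): D — cost 12×2 = 24
  P3 (cap 21, load 12): A — cost 12×4 = 48
  P4 (cap 16, load 13): B, C — cost 2×5 + 11×6 = 76
  Shipping 148, fixed 398 → total 546.
  Any other capacity-feasible assignment to {P1, P3, P4} ships for at least 148.
Compare {P1, P3, P5}: its best feasible assignment gives total 563.
Compare {P1, P2, P3}: its best feasible assignment gives total 577.
Every other set of open sites that can feasibly serve all demand totals ≥ 563 even under its best assignment. Minimum: 546.

546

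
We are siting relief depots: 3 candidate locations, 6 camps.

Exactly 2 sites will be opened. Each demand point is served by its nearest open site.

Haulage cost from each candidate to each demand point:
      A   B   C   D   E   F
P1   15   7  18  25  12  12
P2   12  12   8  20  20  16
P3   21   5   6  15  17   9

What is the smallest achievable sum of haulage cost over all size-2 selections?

62

Open {P1, P3}.
  A→P1 15, B→P3 5, C→P3 6, D→P3 15, E→P1 12, F→P3 9  ⇒ total 62.
Compare {P2, P3}: total 64.
Compare {P1, P2}: total 71.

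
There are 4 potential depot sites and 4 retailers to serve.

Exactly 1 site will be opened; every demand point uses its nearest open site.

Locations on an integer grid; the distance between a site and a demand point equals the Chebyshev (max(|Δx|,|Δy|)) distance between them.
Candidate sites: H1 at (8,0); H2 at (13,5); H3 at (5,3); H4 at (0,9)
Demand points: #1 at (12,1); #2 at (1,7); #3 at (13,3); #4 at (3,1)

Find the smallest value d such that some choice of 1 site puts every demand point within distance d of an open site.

Open {H1}.
  Farthest demand point is #2 at distance 7 (to H1); all others are ≤ 7.
With {H3} the worst case is 8.
With {H2} the worst case is 12.
No size-1 selection achieves below 7.

7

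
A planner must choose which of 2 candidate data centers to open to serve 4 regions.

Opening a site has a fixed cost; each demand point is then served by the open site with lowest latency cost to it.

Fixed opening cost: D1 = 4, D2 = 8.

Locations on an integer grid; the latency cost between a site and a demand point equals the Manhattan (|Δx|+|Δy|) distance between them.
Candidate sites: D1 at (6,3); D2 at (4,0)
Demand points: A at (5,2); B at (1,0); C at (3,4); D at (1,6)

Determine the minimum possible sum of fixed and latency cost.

Open {D1}: assign each demand point to its cheapest open site.
  A→D1 2, B→D1 8, C→D1 4, D→D1 8
  latency cost 22, fixed 4 → total 26.
Compare {D2}: latency cost 20 + fixed 8 = 28.
Compare {D1, D2}: latency cost 17 + fixed 12 = 29.

26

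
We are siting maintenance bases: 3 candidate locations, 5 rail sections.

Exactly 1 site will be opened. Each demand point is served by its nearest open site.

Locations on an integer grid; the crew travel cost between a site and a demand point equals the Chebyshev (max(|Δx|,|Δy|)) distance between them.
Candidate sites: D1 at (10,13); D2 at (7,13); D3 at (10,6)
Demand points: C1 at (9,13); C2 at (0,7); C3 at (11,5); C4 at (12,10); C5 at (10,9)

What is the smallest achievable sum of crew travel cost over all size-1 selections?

25

Open {D3}.
  C1→D3 7, C2→D3 10, C3→D3 1, C4→D3 4, C5→D3 3  ⇒ total 25.
Compare {D1}: total 26.
Compare {D2}: total 26.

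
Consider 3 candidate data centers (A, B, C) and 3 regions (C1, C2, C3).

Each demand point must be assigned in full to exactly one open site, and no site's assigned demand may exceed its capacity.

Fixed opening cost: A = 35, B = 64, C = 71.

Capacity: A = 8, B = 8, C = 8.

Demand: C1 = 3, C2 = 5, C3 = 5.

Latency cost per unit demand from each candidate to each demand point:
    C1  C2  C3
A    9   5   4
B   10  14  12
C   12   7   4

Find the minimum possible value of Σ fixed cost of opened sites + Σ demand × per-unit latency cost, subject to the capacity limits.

178

Open {A, C}; cheapest assignment that respects the capacities:
  A (cap 8, load 8): C1, C2 — cost 3×9 + 5×5 = 52
  C (cap 8, load 5): C3 — cost 5×4 = 20
  Shipping 72, fixed 106 → total 178.
  Any other capacity-feasible assignment to {A, C} ships for at least 72.
Compare {A, B}: its best feasible assignment gives total 211.
Compare {A, B, C}: its best feasible assignment gives total 242.
Every other set of open sites that can feasibly serve all demand totals ≥ 211 even under its best assignment. Minimum: 178.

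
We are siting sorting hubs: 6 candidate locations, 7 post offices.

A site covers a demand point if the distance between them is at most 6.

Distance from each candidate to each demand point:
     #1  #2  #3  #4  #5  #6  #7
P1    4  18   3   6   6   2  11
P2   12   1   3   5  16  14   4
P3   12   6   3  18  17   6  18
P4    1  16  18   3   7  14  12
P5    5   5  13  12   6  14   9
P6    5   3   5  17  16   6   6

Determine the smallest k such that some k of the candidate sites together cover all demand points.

Coverage sets (demand points within 6 of each site):
  P1: {#1, #3, #4, #5, #6}
  P2: {#2, #3, #4, #7}
  P3: {#2, #3, #6}
  P4: {#1, #4}
  P5: {#1, #2, #5}
  P6: {#1, #2, #3, #6, #7}
No single site covers all 7 demand points.
But {P1, P2} covers everything, so the minimum is 2.

2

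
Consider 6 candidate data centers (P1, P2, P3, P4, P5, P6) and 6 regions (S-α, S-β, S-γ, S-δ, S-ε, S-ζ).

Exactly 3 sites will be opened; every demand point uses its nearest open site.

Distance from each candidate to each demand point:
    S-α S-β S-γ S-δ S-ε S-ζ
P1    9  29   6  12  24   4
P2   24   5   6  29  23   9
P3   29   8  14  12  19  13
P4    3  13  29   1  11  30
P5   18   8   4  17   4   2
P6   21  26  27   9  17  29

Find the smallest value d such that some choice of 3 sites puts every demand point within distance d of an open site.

Open {P2, P4, P5}.
  Farthest demand point is S-β at distance 5 (to P2); all others are ≤ 5.
With {P1, P4, P5} the worst case is 8.
With {P3, P4, P5} the worst case is 8.
No size-3 selection achieves below 5.

5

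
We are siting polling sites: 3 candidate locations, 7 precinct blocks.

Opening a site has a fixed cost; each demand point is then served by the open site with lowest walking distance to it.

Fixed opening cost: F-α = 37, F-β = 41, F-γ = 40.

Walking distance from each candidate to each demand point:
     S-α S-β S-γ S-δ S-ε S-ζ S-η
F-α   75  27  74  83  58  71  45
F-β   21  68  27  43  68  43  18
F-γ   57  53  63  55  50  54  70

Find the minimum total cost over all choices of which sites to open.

315

Open {F-α, F-β}: assign each demand point to its cheapest open site.
  S-α→F-β 21, S-β→F-α 27, S-γ→F-β 27, S-δ→F-β 43, S-ε→F-α 58, S-ζ→F-β 43, S-η→F-β 18
  walking distance 237, fixed 78 → total 315.
Compare {F-β}: walking distance 288 + fixed 41 = 329.
Compare {F-β, F-γ}: walking distance 255 + fixed 81 = 336.
Compare {F-α, F-β, F-γ}: walking distance 229 + fixed 118 = 347.
All other subsets cost ≥ 329. Minimum total cost: 315.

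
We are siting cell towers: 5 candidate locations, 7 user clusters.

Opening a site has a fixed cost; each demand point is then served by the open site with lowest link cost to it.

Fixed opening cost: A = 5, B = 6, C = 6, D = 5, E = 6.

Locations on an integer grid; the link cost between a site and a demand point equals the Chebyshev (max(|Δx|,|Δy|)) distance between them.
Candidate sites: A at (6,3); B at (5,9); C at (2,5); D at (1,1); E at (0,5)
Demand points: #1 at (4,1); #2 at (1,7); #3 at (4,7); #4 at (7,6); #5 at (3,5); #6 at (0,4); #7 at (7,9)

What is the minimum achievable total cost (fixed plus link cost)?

Open {C}: assign each demand point to its cheapest open site.
  #1→C 4, #2→C 2, #3→C 2, #4→C 5, #5→C 1, #6→C 2, #7→C 5
  link cost 21, fixed 6 → total 27.
Compare {A, C}: link cost 17 + fixed 11 = 28.
Compare {B, C}: link cost 16 + fixed 12 = 28.
Compare {B, E}: link cost 17 + fixed 12 = 29.
All other subsets cost ≥ 28. Minimum total cost: 27.

27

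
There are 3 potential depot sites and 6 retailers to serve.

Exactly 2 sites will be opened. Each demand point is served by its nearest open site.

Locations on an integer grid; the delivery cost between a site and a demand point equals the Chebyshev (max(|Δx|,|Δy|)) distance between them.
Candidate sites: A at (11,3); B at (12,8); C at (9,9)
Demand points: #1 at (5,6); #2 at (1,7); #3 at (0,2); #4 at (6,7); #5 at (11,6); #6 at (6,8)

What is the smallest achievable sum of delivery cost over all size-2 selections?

Open {B, C}.
  #1→C 4, #2→C 8, #3→C 9, #4→C 3, #5→B 2, #6→C 3  ⇒ total 29.
Compare {A, C}: total 30.
Compare {A, B}: total 39.

29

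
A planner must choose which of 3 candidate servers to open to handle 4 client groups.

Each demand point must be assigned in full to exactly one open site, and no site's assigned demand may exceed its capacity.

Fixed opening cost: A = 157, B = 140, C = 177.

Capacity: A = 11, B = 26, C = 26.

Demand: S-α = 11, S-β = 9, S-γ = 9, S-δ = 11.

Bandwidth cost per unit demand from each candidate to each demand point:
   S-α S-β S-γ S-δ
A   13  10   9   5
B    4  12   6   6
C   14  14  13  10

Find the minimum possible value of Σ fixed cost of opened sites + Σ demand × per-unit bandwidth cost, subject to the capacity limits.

Open {B, C}; cheapest assignment that respects the capacities:
  B (cap 26, load 20): S-α, S-γ — cost 11×4 + 9×6 = 98
  C (cap 26, load 20): S-β, S-δ — cost 9×14 + 11×10 = 236
  Shipping 334, fixed 317 → total 651.
  Any other capacity-feasible assignment to {B, C} ships for at least 334.
Compare {A, B, C}: its best feasible assignment gives total 753.
Every other set of open sites that can feasibly serve all demand totals ≥ 753 even under its best assignment. Minimum: 651.

651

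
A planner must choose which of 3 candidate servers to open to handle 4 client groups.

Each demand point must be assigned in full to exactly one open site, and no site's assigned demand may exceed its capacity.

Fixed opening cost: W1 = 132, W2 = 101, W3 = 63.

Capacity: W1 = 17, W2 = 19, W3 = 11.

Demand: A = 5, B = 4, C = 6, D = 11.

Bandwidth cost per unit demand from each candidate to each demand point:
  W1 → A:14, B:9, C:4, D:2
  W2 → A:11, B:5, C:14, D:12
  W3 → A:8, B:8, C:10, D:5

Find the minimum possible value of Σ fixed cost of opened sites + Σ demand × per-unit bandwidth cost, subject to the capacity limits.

Open {W1, W3}; cheapest assignment that respects the capacities:
  W1 (cap 17, load 17): C, D — cost 6×4 + 11×2 = 46
  W3 (cap 11, load 9): A, B — cost 5×8 + 4×8 = 72
  Shipping 118, fixed 195 → total 313.
  Any other capacity-feasible assignment to {W1, W3} ships for at least 118.
Compare {W1, W2}: its best feasible assignment gives total 354.
Compare {W2, W3}: its best feasible assignment gives total 378.
Every other set of open sites that can feasibly serve all demand totals ≥ 354 even under its best assignment. Minimum: 313.

313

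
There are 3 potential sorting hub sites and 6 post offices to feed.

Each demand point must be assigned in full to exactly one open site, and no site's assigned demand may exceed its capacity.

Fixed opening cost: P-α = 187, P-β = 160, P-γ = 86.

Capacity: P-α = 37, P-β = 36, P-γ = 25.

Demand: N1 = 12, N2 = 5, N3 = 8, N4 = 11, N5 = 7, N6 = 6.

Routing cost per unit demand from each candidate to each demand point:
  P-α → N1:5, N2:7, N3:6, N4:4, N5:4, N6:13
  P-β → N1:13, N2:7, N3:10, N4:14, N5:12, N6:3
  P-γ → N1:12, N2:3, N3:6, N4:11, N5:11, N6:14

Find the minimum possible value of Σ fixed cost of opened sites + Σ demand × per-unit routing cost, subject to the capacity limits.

546

Open {P-α, P-γ}; cheapest assignment that respects the capacities:
  P-α (cap 37, load 36): N1, N4, N5, N6 — cost 12×5 + 11×4 + 7×4 + 6×13 = 210
  P-γ (cap 25, load 13): N2, N3 — cost 5×3 + 8×6 = 63
  Shipping 273, fixed 273 → total 546.
  Any other capacity-feasible assignment to {P-α, P-γ} ships for at least 273.
Compare {P-α, P-β}: its best feasible assignment gives total 612.
Compare {P-α, P-β, P-γ}: its best feasible assignment gives total 646.
Every other set of open sites that can feasibly serve all demand totals ≥ 612 even under its best assignment. Minimum: 546.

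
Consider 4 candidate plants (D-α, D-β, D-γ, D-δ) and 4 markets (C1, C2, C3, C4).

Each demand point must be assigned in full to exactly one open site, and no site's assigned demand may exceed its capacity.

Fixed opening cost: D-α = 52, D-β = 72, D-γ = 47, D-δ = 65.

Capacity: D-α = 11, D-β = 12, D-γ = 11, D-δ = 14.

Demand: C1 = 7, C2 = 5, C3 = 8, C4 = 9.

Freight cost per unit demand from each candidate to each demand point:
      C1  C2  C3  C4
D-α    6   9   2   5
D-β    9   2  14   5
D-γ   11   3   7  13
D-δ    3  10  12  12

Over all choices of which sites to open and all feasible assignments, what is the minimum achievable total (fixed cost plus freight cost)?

Open {D-α, D-β, D-δ}; cheapest assignment that respects the capacities:
  D-α (cap 11, load 8): C3 — cost 8×2 = 16
  D-β (cap 12, load 9): C4 — cost 9×5 = 45
  D-δ (cap 14, load 12): C1, C2 — cost 7×3 + 5×10 = 71
  Shipping 132, fixed 189 → total 321.
  Any other capacity-feasible assignment to {D-α, D-β, D-δ} ships for at least 132.
Compare {D-α, D-β, D-γ, D-δ}: its best feasible assignment gives total 333.
Compare {D-α, D-γ, D-δ}: its best feasible assignment gives total 336.
Every other set of open sites that can feasibly serve all demand totals ≥ 333 even under its best assignment. Minimum: 321.

321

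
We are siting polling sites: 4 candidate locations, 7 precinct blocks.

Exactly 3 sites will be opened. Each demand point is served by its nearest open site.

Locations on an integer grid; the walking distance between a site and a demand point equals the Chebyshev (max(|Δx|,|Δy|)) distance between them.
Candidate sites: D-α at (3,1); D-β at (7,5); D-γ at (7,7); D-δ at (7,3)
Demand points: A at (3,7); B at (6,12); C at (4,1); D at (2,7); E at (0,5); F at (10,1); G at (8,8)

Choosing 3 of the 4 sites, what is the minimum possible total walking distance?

Open {D-α, D-γ, D-δ}.
  A→D-γ 4, B→D-γ 5, C→D-α 1, D→D-γ 5, E→D-α 4, F→D-δ 3, G→D-γ 1  ⇒ total 23.
Compare {D-α, D-β, D-γ}: total 24.
Compare {D-α, D-β, D-δ}: total 27.
No size-3 selection does better; minimum is 23.

23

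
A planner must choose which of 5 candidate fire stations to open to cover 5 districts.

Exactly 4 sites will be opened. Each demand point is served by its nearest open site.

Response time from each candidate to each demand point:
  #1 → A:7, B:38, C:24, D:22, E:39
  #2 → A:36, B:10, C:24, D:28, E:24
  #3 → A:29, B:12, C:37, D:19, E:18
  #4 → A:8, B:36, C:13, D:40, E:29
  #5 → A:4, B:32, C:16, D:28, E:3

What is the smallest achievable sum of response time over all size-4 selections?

49

Open {#2, #3, #4, #5}.
  A→#5 4, B→#2 10, C→#4 13, D→#3 19, E→#5 3  ⇒ total 49.
Compare {#1, #3, #4, #5}: total 51.
Compare {#1, #2, #3, #5}: total 52.
No size-4 selection does better; minimum is 49.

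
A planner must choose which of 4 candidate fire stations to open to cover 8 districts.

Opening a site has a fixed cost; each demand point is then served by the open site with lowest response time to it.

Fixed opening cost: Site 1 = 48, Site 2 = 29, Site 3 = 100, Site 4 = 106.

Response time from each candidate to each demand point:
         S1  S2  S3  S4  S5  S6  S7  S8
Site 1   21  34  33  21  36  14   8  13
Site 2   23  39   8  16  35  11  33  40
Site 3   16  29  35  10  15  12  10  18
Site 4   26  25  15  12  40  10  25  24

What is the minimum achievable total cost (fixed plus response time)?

Open {Site 1, Site 2}: assign each demand point to its cheapest open site.
  S1→Site 1 21, S2→Site 1 34, S3→Site 2 8, S4→Site 2 16, S5→Site 2 35, S6→Site 2 11, S7→Site 1 8, S8→Site 1 13
  response time 146, fixed 77 → total 223.
Compare {Site 1}: response time 180 + fixed 48 = 228.
Compare {Site 2}: response time 205 + fixed 29 = 234.
Compare {Site 3}: response time 145 + fixed 100 = 245.
All other subsets cost ≥ 228. Minimum total cost: 223.

223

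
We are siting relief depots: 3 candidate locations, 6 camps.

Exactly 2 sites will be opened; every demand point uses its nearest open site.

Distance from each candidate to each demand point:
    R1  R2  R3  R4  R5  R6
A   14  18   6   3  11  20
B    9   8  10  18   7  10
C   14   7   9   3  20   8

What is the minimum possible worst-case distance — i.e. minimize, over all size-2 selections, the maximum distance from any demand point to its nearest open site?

Open {B, C}.
  Farthest demand point is R1 at distance 9 (to B); all others are ≤ 9.
With {A, B} the worst case is 10.
With {A, C} the worst case is 14.
No size-2 selection achieves below 9.

9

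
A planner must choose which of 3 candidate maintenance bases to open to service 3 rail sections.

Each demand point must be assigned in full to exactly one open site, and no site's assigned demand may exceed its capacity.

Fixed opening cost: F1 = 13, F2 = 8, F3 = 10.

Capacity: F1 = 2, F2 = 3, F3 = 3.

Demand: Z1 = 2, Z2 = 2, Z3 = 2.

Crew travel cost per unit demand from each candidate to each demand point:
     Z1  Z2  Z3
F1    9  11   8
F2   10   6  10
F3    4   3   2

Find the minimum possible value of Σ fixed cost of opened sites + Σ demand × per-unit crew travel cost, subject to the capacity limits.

Open {F1, F2, F3}; cheapest assignment that respects the capacities:
  F1 (cap 2, load 2): Z1 — cost 2×9 = 18
  F2 (cap 3, load 2): Z2 — cost 2×6 = 12
  F3 (cap 3, load 2): Z3 — cost 2×2 = 4
  Shipping 34, fixed 31 → total 65.
  Any other capacity-feasible assignment to {F1, F2, F3} ships for at least 34.
Total demand is 6; every other set of sites either has combined capacity below 6 or cannot fit the demands without splitting one across sites, so {F1, F2, F3} is the only feasible choice of open sites. Minimum: 65.

65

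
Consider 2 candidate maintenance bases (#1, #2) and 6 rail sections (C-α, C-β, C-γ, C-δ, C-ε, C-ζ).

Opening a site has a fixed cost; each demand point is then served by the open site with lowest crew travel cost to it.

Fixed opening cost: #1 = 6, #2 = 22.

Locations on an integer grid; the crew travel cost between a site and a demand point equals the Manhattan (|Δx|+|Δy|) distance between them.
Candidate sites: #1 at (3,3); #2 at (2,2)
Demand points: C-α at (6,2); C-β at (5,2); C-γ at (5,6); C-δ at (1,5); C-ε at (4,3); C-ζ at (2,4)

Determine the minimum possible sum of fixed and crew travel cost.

Open {#1}: assign each demand point to its cheapest open site.
  C-α→#1 4, C-β→#1 3, C-γ→#1 5, C-δ→#1 4, C-ε→#1 1, C-ζ→#1 2
  crew travel cost 19, fixed 6 → total 25.
Compare {#2}: crew travel cost 23 + fixed 22 = 45.
Compare {#1, #2}: crew travel cost 19 + fixed 28 = 47.

25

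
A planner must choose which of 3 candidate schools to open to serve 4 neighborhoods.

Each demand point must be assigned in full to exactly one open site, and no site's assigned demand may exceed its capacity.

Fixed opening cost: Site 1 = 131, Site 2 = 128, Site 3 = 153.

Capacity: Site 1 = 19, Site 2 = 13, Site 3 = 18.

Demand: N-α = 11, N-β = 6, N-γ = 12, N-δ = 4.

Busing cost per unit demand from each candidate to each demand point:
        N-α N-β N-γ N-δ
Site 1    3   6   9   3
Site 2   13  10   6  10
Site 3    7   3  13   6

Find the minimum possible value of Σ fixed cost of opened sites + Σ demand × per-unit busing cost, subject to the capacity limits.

499

Open {Site 1, Site 3}; cheapest assignment that respects the capacities:
  Site 1 (cap 19, load 16): N-γ, N-δ — cost 12×9 + 4×3 = 120
  Site 3 (cap 18, load 17): N-α, N-β — cost 11×7 + 6×3 = 95
  Shipping 215, fixed 284 → total 499.
  Any other capacity-feasible assignment to {Site 1, Site 3} ships for at least 215.
Compare {Site 1, Site 2, Site 3}: its best feasible assignment gives total 547.
Every other set of open sites that can feasibly serve all demand totals ≥ 547 even under its best assignment. Minimum: 499.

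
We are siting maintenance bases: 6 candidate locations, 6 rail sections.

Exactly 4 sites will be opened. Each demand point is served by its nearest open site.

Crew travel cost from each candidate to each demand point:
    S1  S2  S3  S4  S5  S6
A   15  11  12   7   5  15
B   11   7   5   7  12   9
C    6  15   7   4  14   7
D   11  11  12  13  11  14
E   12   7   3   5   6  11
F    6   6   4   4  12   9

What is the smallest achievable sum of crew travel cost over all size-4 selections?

31

Open {A, C, E, F}.
  S1→C 6, S2→F 6, S3→E 3, S4→C 4, S5→A 5, S6→C 7  ⇒ total 31.
Compare {A, B, C, E}: total 32.
Compare {A, B, C, F}: total 32.
No size-4 selection does better; minimum is 31.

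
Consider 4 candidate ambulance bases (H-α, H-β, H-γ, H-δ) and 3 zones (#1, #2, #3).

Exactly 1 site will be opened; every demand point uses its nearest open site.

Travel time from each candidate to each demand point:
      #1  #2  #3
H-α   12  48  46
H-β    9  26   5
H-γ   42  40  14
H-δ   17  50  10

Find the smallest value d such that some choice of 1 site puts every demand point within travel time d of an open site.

26

Open {H-β}.
  Farthest demand point is #2 at travel time 26 (to H-β); all others are ≤ 26.
With {H-γ} the worst case is 42.
With {H-α} the worst case is 48.
No size-1 selection achieves below 26.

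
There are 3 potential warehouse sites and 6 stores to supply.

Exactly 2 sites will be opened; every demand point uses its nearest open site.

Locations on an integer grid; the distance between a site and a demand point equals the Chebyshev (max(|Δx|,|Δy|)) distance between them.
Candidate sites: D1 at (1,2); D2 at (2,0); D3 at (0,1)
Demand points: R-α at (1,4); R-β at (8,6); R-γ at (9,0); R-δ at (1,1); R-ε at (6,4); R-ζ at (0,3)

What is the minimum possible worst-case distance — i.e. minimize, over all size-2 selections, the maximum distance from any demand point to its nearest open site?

Open {D1, D2}.
  Farthest demand point is R-γ at distance 7 (to D2); all others are ≤ 7.
With {D2, D3} the worst case is 7.
With {D1, D3} the worst case is 8.
No size-2 selection achieves below 7.

7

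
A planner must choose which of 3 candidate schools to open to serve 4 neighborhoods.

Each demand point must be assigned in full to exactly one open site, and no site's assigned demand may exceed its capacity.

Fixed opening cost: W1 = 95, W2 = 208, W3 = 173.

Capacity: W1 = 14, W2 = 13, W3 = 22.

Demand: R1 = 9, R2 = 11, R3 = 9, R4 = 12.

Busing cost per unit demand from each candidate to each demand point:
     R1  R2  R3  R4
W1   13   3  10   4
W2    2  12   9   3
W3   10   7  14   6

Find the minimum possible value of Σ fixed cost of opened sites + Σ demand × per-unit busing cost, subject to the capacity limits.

Open {W1, W2, W3}; cheapest assignment that respects the capacities:
  W1 (cap 14, load 11): R2 — cost 11×3 = 33
  W2 (cap 13, load 9): R1 — cost 9×2 = 18
  W3 (cap 22, load 21): R3, R4 — cost 9×14 + 12×6 = 198
  Shipping 249, fixed 476 → total 725.
  Any other capacity-feasible assignment to {W1, W2, W3} ships for at least 249.
Total demand is 41 and no other set of sites has combined capacity ≥ 41, so {W1, W2, W3} is the only feasible choice of open sites. Minimum: 725.

725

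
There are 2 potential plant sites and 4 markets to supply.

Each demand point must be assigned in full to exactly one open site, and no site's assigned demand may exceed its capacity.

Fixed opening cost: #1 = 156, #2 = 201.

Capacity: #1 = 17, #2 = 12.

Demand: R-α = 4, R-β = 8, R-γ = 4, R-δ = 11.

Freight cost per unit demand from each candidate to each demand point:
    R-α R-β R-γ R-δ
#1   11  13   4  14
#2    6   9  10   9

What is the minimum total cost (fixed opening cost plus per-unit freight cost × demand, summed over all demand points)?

Open {#1, #2}; cheapest assignment that respects the capacities:
  #1 (cap 17, load 16): R-α, R-β, R-γ — cost 4×11 + 8×13 + 4×4 = 164
  #2 (cap 12, load 11): R-δ — cost 11×9 = 99
  Shipping 263, fixed 357 → total 620.
  Any other capacity-feasible assignment to {#1, #2} ships for at least 263.
Total demand is 27 and no other set of sites has combined capacity ≥ 27, so {#1, #2} is the only feasible choice of open sites. Minimum: 620.

620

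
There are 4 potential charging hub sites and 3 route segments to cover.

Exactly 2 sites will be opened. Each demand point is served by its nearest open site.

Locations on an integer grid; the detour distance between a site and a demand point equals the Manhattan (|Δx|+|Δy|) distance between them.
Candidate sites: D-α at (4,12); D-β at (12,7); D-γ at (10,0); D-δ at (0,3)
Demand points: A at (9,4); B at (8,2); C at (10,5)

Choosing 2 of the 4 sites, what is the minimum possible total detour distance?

Open {D-β, D-γ}.
  A→D-γ 5, B→D-γ 4, C→D-β 4  ⇒ total 13.
Compare {D-α, D-γ}: total 14.
Compare {D-γ, D-δ}: total 14.
No size-2 selection does better; minimum is 13.

13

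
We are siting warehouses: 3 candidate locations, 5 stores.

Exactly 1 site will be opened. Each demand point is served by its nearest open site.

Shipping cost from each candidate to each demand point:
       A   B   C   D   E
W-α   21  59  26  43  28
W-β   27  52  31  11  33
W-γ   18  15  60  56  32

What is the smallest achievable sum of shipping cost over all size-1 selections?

Open {W-β}.
  A→W-β 27, B→W-β 52, C→W-β 31, D→W-β 11, E→W-β 33  ⇒ total 154.
Compare {W-α}: total 177.
Compare {W-γ}: total 181.

154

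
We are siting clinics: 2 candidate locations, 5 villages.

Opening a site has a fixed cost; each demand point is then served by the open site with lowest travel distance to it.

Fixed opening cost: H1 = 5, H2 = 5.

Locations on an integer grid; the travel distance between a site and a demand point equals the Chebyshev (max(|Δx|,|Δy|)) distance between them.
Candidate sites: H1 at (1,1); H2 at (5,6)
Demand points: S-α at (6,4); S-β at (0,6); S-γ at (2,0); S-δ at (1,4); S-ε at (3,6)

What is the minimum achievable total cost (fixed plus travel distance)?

Open {H1, H2}: assign each demand point to its cheapest open site.
  S-α→H2 2, S-β→H1 5, S-γ→H1 1, S-δ→H1 3, S-ε→H2 2
  travel distance 13, fixed 10 → total 23.
Compare {H1}: travel distance 19 + fixed 5 = 24.
Compare {H2}: travel distance 19 + fixed 5 = 24.

23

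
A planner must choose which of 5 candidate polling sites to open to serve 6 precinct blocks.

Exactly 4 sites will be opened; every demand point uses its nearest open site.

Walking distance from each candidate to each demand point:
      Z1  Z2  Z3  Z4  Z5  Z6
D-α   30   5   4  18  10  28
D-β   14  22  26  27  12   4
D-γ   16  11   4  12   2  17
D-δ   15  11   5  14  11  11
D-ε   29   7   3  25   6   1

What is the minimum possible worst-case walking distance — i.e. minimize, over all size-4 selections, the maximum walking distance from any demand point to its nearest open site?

14

Open {D-α, D-β, D-γ, D-δ}.
  Farthest demand point is Z1 at walking distance 14 (to D-β); all others are ≤ 14.
With {D-α, D-β, D-γ, D-ε} the worst case is 14.
With {D-α, D-β, D-δ, D-ε} the worst case is 14.
No size-4 selection achieves below 14.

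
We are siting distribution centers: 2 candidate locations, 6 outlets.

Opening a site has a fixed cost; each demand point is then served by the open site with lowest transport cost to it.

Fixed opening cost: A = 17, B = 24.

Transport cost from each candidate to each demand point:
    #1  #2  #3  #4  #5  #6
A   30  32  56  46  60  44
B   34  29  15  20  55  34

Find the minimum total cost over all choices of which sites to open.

Open {B}: assign each demand point to its cheapest open site.
  #1→B 34, #2→B 29, #3→B 15, #4→B 20, #5→B 55, #6→B 34
  transport cost 187, fixed 24 → total 211.
Compare {A, B}: transport cost 183 + fixed 41 = 224.
Compare {A}: transport cost 268 + fixed 17 = 285.

211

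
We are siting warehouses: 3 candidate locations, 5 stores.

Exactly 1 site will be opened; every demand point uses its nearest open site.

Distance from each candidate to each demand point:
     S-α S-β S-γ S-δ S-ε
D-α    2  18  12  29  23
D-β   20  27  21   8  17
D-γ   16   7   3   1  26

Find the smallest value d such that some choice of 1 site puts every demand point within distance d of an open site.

26

Open {D-γ}.
  Farthest demand point is S-ε at distance 26 (to D-γ); all others are ≤ 26.
With {D-β} the worst case is 27.
With {D-α} the worst case is 29.
No size-1 selection achieves below 26.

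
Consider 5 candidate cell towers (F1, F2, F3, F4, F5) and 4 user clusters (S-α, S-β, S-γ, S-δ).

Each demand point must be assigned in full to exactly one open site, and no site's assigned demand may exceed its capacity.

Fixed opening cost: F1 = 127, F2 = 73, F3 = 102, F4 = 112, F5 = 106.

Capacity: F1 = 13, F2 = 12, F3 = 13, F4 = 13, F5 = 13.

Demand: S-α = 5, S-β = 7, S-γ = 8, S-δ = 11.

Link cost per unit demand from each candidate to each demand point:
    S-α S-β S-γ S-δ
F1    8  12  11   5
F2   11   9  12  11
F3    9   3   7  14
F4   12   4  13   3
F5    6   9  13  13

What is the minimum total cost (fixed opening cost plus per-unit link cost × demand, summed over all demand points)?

Open {F2, F3, F4}; cheapest assignment that respects the capacities:
  F2 (cap 12, load 8): S-γ — cost 8×12 = 96
  F3 (cap 13, load 12): S-α, S-β — cost 5×9 + 7×3 = 66
  F4 (cap 13, load 11): S-δ — cost 11×3 = 33
  Shipping 195, fixed 287 → total 482.
  Any other capacity-feasible assignment to {F2, F3, F4} ships for at least 195.
Compare {F3, F4, F5}: its best feasible assignment gives total 502.
Compare {F2, F4, F5}: its best feasible assignment gives total 513.
Every other set of open sites that can feasibly serve all demand totals ≥ 502 even under its best assignment. Minimum: 482.

482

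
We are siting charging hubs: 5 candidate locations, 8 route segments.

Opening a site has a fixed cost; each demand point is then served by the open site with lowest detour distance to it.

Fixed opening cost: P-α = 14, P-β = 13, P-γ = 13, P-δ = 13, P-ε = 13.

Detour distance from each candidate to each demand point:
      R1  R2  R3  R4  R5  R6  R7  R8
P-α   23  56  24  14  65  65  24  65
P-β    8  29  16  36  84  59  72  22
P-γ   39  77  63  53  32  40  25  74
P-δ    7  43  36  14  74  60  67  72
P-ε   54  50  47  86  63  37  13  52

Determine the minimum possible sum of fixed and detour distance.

222

Open {P-β, P-γ, P-δ, P-ε}: assign each demand point to its cheapest open site.
  R1→P-δ 7, R2→P-β 29, R3→P-β 16, R4→P-δ 14, R5→P-γ 32, R6→P-ε 37, R7→P-ε 13, R8→P-β 22
  detour distance 170, fixed 52 → total 222.
Compare {P-β, P-γ, P-δ}: detour distance 185 + fixed 39 = 224.
Compare {P-α, P-β, P-γ, P-ε}: detour distance 171 + fixed 53 = 224.
Compare {P-α, P-β, P-γ}: detour distance 185 + fixed 40 = 225.
All other subsets cost ≥ 224. Minimum total cost: 222.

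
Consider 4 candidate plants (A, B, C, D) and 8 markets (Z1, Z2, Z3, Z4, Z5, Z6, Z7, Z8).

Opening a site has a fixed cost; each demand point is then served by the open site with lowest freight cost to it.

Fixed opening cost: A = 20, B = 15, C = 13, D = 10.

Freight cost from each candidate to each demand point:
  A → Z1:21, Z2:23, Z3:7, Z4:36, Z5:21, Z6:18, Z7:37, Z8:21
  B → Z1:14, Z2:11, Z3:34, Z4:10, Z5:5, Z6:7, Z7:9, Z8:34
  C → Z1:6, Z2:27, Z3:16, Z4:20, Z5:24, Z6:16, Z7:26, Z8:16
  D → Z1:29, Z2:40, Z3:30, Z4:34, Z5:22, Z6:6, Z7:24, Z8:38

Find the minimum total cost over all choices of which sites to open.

Open {B, C}: assign each demand point to its cheapest open site.
  Z1→C 6, Z2→B 11, Z3→C 16, Z4→B 10, Z5→B 5, Z6→B 7, Z7→B 9, Z8→C 16
  freight cost 80, fixed 28 → total 108.
Compare {B, C, D}: freight cost 79 + fixed 38 = 117.
Compare {A, B}: freight cost 84 + fixed 35 = 119.
Compare {A, B, C}: freight cost 71 + fixed 48 = 119.
All other subsets cost ≥ 117. Minimum total cost: 108.

108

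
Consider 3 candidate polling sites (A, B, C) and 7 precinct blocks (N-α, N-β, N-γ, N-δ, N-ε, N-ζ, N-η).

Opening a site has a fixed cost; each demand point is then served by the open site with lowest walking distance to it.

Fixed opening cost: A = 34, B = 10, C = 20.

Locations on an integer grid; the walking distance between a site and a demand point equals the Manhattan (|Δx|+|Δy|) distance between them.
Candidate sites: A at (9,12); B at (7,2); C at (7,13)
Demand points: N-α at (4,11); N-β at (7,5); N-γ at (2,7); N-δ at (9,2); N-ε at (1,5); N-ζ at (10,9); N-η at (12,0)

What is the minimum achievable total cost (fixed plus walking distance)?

63

Open {B}: assign each demand point to its cheapest open site.
  N-α→B 12, N-β→B 3, N-γ→B 10, N-δ→B 2, N-ε→B 9, N-ζ→B 10, N-η→B 7
  walking distance 53, fixed 10 → total 63.
Compare {B, C}: walking distance 43 + fixed 30 = 73.
Compare {A, B}: walking distance 41 + fixed 44 = 85.
Compare {C}: walking distance 76 + fixed 20 = 96.
All other subsets cost ≥ 73. Minimum total cost: 63.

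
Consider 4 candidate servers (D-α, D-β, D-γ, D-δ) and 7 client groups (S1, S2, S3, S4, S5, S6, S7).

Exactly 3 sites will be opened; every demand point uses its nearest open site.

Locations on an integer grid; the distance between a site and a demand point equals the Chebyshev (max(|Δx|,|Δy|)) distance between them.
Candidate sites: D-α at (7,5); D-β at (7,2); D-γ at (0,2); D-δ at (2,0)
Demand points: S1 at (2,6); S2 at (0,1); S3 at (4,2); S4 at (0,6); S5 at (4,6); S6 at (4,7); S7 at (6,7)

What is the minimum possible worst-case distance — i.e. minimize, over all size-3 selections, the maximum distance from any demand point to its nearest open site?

Open {D-α, D-β, D-γ}.
  Farthest demand point is S1 at distance 4 (to D-γ); all others are ≤ 4.
With {D-α, D-γ, D-δ} the worst case is 4.
With {D-β, D-γ, D-δ} the worst case is 5.
No size-3 selection achieves below 4.

4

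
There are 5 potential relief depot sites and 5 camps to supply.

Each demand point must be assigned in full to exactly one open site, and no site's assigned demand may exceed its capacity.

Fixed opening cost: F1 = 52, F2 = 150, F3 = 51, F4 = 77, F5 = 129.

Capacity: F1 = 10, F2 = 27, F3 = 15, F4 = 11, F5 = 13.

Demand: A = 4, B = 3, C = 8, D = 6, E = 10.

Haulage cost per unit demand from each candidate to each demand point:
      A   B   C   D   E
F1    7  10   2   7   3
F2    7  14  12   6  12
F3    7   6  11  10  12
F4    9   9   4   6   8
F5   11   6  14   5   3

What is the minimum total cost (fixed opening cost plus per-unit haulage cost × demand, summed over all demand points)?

348

Open {F1, F3, F4}; cheapest assignment that respects the capacities:
  F1 (cap 10, load 10): E — cost 10×3 = 30
  F3 (cap 15, load 13): A, B, D — cost 4×7 + 3×6 + 6×10 = 106
  F4 (cap 11, load 8): C — cost 8×4 = 32
  Shipping 168, fixed 180 → total 348.
  Any other capacity-feasible assignment to {F1, F3, F4} ships for at least 168.
Compare {F1, F3, F5}: its best feasible assignment gives total 384.
Compare {F1, F4, F5}: its best feasible assignment gives total 394.
Every other set of open sites that can feasibly serve all demand totals ≥ 384 even under its best assignment. Minimum: 348.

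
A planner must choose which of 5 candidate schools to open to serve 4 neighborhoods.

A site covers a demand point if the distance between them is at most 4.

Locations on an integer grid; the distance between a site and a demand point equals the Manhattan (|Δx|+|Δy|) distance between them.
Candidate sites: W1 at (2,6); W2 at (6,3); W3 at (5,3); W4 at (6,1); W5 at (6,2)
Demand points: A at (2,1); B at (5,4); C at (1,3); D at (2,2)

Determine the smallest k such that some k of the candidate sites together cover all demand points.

2

Coverage sets (demand points within 4 of each site):
  W1: {C, D}
  W2: {B}
  W3: {B, C, D}
  W4: {A, B}
  W5: {B, D}
No single site covers all 4 demand points.
But {W1, W4} covers everything, so the minimum is 2.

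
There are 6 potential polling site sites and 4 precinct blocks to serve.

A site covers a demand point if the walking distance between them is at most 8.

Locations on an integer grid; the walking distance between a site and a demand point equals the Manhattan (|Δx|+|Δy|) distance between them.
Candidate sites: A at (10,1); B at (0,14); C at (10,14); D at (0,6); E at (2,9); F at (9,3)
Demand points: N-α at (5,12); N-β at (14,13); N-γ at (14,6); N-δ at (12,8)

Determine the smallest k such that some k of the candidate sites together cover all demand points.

Coverage sets (demand points within 8 of each site):
  A: {}
  B: {N-α}
  C: {N-α, N-β, N-δ}
  D: {}
  E: {N-α}
  F: {N-γ, N-δ}
No single site covers all 4 demand points.
But {C, F} covers everything, so the minimum is 2.

2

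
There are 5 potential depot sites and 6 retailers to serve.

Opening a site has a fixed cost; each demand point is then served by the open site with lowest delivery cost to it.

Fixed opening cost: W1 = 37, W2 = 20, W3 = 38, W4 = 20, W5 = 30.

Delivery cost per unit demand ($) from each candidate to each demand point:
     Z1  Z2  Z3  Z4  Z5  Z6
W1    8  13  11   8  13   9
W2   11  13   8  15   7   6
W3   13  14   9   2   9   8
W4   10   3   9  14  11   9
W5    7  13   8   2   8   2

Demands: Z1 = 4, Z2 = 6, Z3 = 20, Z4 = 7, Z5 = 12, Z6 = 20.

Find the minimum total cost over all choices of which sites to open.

Open {W4, W5}: assign each demand point to its cheapest open site.
  Z1→W5 4×7=28, Z2→W4 6×3=18, Z3→W5 20×8=160, Z4→W5 7×2=14, Z5→W5 12×8=96, Z6→W5 20×2=40
  delivery cost 356, fixed 50 → total 406.
Compare {W2, W4, W5}: delivery cost 344 + fixed 70 = 414.
Compare {W1, W4, W5}: delivery cost 356 + fixed 87 = 443.
Compare {W3, W4, W5}: delivery cost 356 + fixed 88 = 444.
All other subsets cost ≥ 414. Minimum total cost: 406.

406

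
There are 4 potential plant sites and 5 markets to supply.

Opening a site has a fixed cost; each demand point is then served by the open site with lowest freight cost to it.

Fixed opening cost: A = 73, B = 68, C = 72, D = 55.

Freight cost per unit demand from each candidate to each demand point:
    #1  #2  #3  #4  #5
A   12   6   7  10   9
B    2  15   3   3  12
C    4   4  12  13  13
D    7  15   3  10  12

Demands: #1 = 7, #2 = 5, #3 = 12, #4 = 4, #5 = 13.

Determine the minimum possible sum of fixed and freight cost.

350

Open {A, B}: assign each demand point to its cheapest open site.
  #1→B 7×2=14, #2→A 5×6=30, #3→B 12×3=36, #4→B 4×3=12, #5→A 13×9=117
  freight cost 209, fixed 141 → total 350.
Compare {B}: freight cost 293 + fixed 68 = 361.
Compare {B, C}: freight cost 238 + fixed 140 = 378.
Compare {A, D}: freight cost 272 + fixed 128 = 400.
All other subsets cost ≥ 361. Minimum total cost: 350.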